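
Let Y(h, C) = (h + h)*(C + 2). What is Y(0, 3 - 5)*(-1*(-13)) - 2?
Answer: -2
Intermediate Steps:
Y(h, C) = 2*h*(2 + C) (Y(h, C) = (2*h)*(2 + C) = 2*h*(2 + C))
Y(0, 3 - 5)*(-1*(-13)) - 2 = (2*0*(2 + (3 - 5)))*(-1*(-13)) - 2 = (2*0*(2 - 2))*13 - 2 = (2*0*0)*13 - 2 = 0*13 - 2 = 0 - 2 = -2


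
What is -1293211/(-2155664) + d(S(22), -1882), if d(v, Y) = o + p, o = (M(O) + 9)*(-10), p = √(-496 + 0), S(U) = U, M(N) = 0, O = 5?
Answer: -192716549/2155664 + 4*I*√31 ≈ -89.4 + 22.271*I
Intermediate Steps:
p = 4*I*√31 (p = √(-496) = 4*I*√31 ≈ 22.271*I)
o = -90 (o = (0 + 9)*(-10) = 9*(-10) = -90)
d(v, Y) = -90 + 4*I*√31
-1293211/(-2155664) + d(S(22), -1882) = -1293211/(-2155664) + (-90 + 4*I*√31) = -1293211*(-1/2155664) + (-90 + 4*I*√31) = 1293211/2155664 + (-90 + 4*I*√31) = -192716549/2155664 + 4*I*√31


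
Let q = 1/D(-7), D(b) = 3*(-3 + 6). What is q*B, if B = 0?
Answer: 0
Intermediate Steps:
D(b) = 9 (D(b) = 3*3 = 9)
q = 1/9 ≈ 0.11111
q*B = (1/9)*0 = 0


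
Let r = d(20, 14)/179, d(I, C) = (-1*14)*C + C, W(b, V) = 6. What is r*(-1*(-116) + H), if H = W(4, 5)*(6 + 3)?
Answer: -30940/179 ≈ -172.85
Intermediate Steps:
d(I, C) = -13*C (d(I, C) = -14*C + C = -13*C)
H = 54 (H = 6*(6 + 3) = 6*9 = 54)
r = -182/179 (r = -13*14/179 = -182*1/179 = -182/179 ≈ -1.0168)
r*(-1*(-116) + H) = -182*(-1*(-116) + 54)/179 = -182*(116 + 54)/179 = -182/179*170 = -30940/179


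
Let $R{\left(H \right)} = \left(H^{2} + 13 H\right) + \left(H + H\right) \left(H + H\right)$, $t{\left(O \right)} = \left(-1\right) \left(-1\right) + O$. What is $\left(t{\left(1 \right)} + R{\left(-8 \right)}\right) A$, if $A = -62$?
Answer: $-13516$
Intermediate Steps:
$t{\left(O \right)} = 1 + O$
$R{\left(H \right)} = 5 H^{2} + 13 H$ ($R{\left(H \right)} = \left(H^{2} + 13 H\right) + 2 H 2 H = \left(H^{2} + 13 H\right) + 4 H^{2} = 5 H^{2} + 13 H$)
$\left(t{\left(1 \right)} + R{\left(-8 \right)}\right) A = \left(\left(1 + 1\right) - 8 \left(13 + 5 \left(-8\right)\right)\right) \left(-62\right) = \left(2 - 8 \left(13 - 40\right)\right) \left(-62\right) = \left(2 - -216\right) \left(-62\right) = \left(2 + 216\right) \left(-62\right) = 218 \left(-62\right) = -13516$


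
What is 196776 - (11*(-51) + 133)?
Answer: 197204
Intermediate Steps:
196776 - (11*(-51) + 133) = 196776 - (-561 + 133) = 196776 - 1*(-428) = 196776 + 428 = 197204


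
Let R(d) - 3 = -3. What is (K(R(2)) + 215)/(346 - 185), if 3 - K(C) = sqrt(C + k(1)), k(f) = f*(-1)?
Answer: 218/161 - I/161 ≈ 1.354 - 0.0062112*I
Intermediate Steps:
R(d) = 0 (R(d) = 3 - 3 = 0)
k(f) = -f
K(C) = 3 - sqrt(-1 + C) (K(C) = 3 - sqrt(C - 1*1) = 3 - sqrt(C - 1) = 3 - sqrt(-1 + C))
(K(R(2)) + 215)/(346 - 185) = ((3 - sqrt(-1 + 0)) + 215)/(346 - 185) = ((3 - sqrt(-1)) + 215)/161 = ((3 - I) + 215)*(1/161) = (218 - I)*(1/161) = 218/161 - I/161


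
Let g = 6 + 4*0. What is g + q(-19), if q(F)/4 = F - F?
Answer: 6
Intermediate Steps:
q(F) = 0 (q(F) = 4*(F - F) = 4*0 = 0)
g = 6 (g = 6 + 0 = 6)
g + q(-19) = 6 + 0 = 6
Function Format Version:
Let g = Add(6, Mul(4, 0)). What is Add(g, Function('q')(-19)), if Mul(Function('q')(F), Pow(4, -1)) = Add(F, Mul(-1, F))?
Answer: 6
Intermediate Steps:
Function('q')(F) = 0 (Function('q')(F) = Mul(4, Add(F, Mul(-1, F))) = Mul(4, 0) = 0)
g = 6 (g = Add(6, 0) = 6)
Add(g, Function('q')(-19)) = Add(6, 0) = 6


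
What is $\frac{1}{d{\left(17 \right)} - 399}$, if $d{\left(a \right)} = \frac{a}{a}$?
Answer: $- \frac{1}{398} \approx -0.0025126$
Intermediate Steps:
$d{\left(a \right)} = 1$
$\frac{1}{d{\left(17 \right)} - 399} = \frac{1}{1 - 399} = \frac{1}{-398} = - \frac{1}{398}$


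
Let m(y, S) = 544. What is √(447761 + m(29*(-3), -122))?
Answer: 11*√3705 ≈ 669.56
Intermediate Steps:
√(447761 + m(29*(-3), -122)) = √(447761 + 544) = √448305 = 11*√3705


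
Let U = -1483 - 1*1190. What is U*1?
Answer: -2673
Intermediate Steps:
U = -2673 (U = -1483 - 1190 = -2673)
U*1 = -2673*1 = -2673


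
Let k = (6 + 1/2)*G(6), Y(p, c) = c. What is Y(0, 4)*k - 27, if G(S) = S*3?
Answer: 441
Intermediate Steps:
G(S) = 3*S
k = 117 (k = (6 + 1/2)*(3*6) = (6 + ½)*18 = (13/2)*18 = 117)
Y(0, 4)*k - 27 = 4*117 - 27 = 468 - 27 = 441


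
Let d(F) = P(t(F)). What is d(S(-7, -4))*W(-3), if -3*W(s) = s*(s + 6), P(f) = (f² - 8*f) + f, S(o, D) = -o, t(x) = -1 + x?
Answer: -18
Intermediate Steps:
P(f) = f² - 7*f
d(F) = (-1 + F)*(-8 + F) (d(F) = (-1 + F)*(-7 + (-1 + F)) = (-1 + F)*(-8 + F))
W(s) = -s*(6 + s)/3 (W(s) = -s*(s + 6)/3 = -s*(6 + s)/3)
d(S(-7, -4))*W(-3) = ((-1 - 1*(-7))*(-8 - 1*(-7)))*(-⅓*(-3)*(6 - 3)) = ((-1 + 7)*(-8 + 7))*(-⅓*(-3)*3) = (6*(-1))*3 = -6*3 = -18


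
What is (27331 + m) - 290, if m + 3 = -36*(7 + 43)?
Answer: 25238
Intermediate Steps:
m = -1803 (m = -3 - 36*(7 + 43) = -3 - 36*50 = -3 - 1800 = -1803)
(27331 + m) - 290 = (27331 - 1803) - 290 = 25528 - 290 = 25238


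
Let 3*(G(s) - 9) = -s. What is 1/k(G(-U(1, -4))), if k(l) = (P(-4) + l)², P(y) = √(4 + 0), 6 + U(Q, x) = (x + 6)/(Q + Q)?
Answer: 9/784 ≈ 0.011480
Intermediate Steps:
U(Q, x) = -6 + (6 + x)/(2*Q) (U(Q, x) = -6 + (x + 6)/(Q + Q) = -6 + (6 + x)/((2*Q)) = -6 + (6 + x)*(1/(2*Q)) = -6 + (6 + x)/(2*Q))
G(s) = 9 - s/3 (G(s) = 9 + (-s)/3 = 9 - s/3)
P(y) = 2 (P(y) = √4 = 2)
k(l) = (2 + l)²
1/k(G(-U(1, -4))) = 1/((2 + (9 - (-1)*(½)*(6 - 4 - 12*1)/1/3))²) = 1/((2 + (9 - (-1)*(½)*1*(6 - 4 - 12)/3))²) = 1/((2 + (9 - (-1)*(½)*1*(-10)/3))²) = 1/((2 + (9 - (-1)*(-5)/3))²) = 1/((2 + (9 - ⅓*5))²) = 1/((2 + (9 - 5/3))²) = 1/((2 + 22/3)²) = 1/((28/3)²) = 1/(784/9) = 9/784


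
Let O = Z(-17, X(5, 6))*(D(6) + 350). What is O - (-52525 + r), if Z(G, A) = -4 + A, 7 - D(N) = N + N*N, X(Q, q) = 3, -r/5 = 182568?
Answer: 965050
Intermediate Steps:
r = -912840 (r = -5*182568 = -912840)
D(N) = 7 - N - N² (D(N) = 7 - (N + N*N) = 7 - (N + N²) = 7 + (-N - N²) = 7 - N - N²)
O = -315 (O = (-4 + 3)*((7 - 1*6 - 1*6²) + 350) = -((7 - 6 - 1*36) + 350) = -((7 - 6 - 36) + 350) = -(-35 + 350) = -1*315 = -315)
O - (-52525 + r) = -315 - (-52525 - 912840) = -315 - 1*(-965365) = -315 + 965365 = 965050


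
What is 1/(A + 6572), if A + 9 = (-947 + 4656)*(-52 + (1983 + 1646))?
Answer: 1/13273656 ≈ 7.5337e-8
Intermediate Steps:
A = 13267084 (A = -9 + (-947 + 4656)*(-52 + (1983 + 1646)) = -9 + 3709*(-52 + 3629) = -9 + 3709*3577 = -9 + 13267093 = 13267084)
1/(A + 6572) = 1/(13267084 + 6572) = 1/13273656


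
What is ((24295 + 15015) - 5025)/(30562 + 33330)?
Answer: 34285/63892 ≈ 0.53661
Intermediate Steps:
((24295 + 15015) - 5025)/(30562 + 33330) = (39310 - 5025)/63892 = 34285*(1/63892) = 34285/63892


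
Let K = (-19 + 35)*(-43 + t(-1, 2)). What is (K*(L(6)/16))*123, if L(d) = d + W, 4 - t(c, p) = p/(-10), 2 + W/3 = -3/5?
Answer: 214758/25 ≈ 8590.3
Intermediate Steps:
W = -39/5 (W = -6 + 3*(-3/5) = -6 + 3*(-3*⅕) = -6 + 3*(-⅗) = -6 - 9/5 = -39/5 ≈ -7.8000)
t(c, p) = 4 + p/10 (t(c, p) = 4 - p/(-10) = 4 - p*(-1)/10 = 4 - (-1)*p/10 = 4 + p/10)
L(d) = -39/5 + d (L(d) = d - 39/5 = -39/5 + d)
K = -3104/5 (K = (-19 + 35)*(-43 + (4 + (⅒)*2)) = 16*(-43 + (4 + ⅕)) = 16*(-43 + 21/5) = 16*(-194/5) = -3104/5 ≈ -620.80)
(K*(L(6)/16))*123 = -3104*(-39/5 + 6)/(5*16)*123 = -(-27936)/(25*16)*123 = -3104/5*(-9/80)*123 = (1746/25)*123 = 214758/25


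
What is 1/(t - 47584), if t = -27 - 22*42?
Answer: -1/48535 ≈ -2.0604e-5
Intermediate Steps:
t = -951 (t = -27 - 924 = -951)
1/(t - 47584) = 1/(-951 - 47584) = 1/(-48535) = -1/48535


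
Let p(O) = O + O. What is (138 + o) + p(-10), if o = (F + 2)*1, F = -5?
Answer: 115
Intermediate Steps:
p(O) = 2*O
o = -3 (o = (-5 + 2)*1 = -3*1 = -3)
(138 + o) + p(-10) = (138 - 3) + 2*(-10) = 135 - 20 = 115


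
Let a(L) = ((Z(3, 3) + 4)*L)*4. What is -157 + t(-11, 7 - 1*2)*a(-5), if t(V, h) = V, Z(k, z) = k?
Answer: 1383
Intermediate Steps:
a(L) = 28*L (a(L) = ((3 + 4)*L)*4 = (7*L)*4 = 28*L)
-157 + t(-11, 7 - 1*2)*a(-5) = -157 - 308*(-5) = -157 - 11*(-140) = -157 + 1540 = 1383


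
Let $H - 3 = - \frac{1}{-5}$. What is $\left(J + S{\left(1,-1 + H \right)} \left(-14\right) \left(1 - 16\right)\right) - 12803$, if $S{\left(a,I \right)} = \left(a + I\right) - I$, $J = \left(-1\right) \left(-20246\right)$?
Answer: $7653$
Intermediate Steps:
$J = 20246$
$H = \frac{16}{5}$ ($H = 3 - \frac{1}{-5} = 3 - - \frac{1}{5} = 3 + \frac{1}{5} = \frac{16}{5} \approx 3.2$)
$S{\left(a,I \right)} = a$ ($S{\left(a,I \right)} = \left(I + a\right) - I = a$)
$\left(J + S{\left(1,-1 + H \right)} \left(-14\right) \left(1 - 16\right)\right) - 12803 = \left(20246 + 1 \left(-14\right) \left(1 - 16\right)\right) - 12803 = \left(20246 - 14 \left(1 - 16\right)\right) - 12803 = \left(20246 - -210\right) - 12803 = \left(20246 + 210\right) - 12803 = 20456 - 12803 = 7653$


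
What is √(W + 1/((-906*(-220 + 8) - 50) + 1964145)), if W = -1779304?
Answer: I*√8272084171692469089/2156167 ≈ 1333.9*I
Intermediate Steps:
√(W + 1/((-906*(-220 + 8) - 50) + 1964145)) = √(-1779304 + 1/((-906*(-220 + 8) - 50) + 1964145)) = √(-1779304 + 1/((-906*(-212) - 50) + 1964145)) = √(-1779304 + 1/((192072 - 50) + 1964145)) = √(-1779304 + 1/(192022 + 1964145)) = √(-1779304 + 1/2156167) = √(-3836476567767/2156167) = I*√8272084171692469089/2156167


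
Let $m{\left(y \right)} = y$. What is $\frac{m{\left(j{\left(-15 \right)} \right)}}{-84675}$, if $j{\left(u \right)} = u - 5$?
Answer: $\frac{4}{16935} \approx 0.0002362$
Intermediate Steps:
$j{\left(u \right)} = -5 + u$ ($j{\left(u \right)} = u - 5 = -5 + u$)
$\frac{m{\left(j{\left(-15 \right)} \right)}}{-84675} = \frac{-5 - 15}{-84675} = \left(-20\right) \left(- \frac{1}{84675}\right) = \frac{4}{16935}$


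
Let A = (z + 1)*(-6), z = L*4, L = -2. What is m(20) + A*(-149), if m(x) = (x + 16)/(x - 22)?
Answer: -6276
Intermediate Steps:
z = -8 (z = -2*4 = -8)
m(x) = (16 + x)/(-22 + x)
A = 42 (A = (-8 + 1)*(-6) = -7*(-6) = 42)
m(20) + A*(-149) = (16 + 20)/(-22 + 20) + 42*(-149) = 36/(-2) - 6258 = -½*36 - 6258 = -18 - 6258 = -6276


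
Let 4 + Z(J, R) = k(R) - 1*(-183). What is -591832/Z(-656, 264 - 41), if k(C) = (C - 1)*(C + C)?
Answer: -591832/99191 ≈ -5.9666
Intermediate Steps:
k(C) = 2*C*(-1 + C) (k(C) = (-1 + C)*(2*C) = 2*C*(-1 + C))
Z(J, R) = 179 + 2*R*(-1 + R) (Z(J, R) = -4 + (2*R*(-1 + R) - 1*(-183)) = -4 + (2*R*(-1 + R) + 183) = -4 + (183 + 2*R*(-1 + R)) = 179 + 2*R*(-1 + R))
-591832/Z(-656, 264 - 41) = -591832/(179 + 2*(264 - 41)*(-1 + (264 - 41))) = -591832/(179 + 2*223*(-1 + 223)) = -591832/(179 + 2*223*222) = -591832/(179 + 99012) = -591832/99191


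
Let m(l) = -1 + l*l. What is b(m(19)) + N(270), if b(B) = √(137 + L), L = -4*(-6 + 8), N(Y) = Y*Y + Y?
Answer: 73170 + √129 ≈ 73181.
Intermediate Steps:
N(Y) = Y + Y² (N(Y) = Y² + Y = Y + Y²)
m(l) = -1 + l²
L = -8 (L = -4*2 = -8)
b(B) = √129 (b(B) = √(137 - 8) = √129)
b(m(19)) + N(270) = √129 + 270*(1 + 270) = √129 + 270*271 = √129 + 73170 = 73170 + √129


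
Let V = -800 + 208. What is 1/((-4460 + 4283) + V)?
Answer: -1/769 ≈ -0.0013004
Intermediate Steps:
V = -592
1/((-4460 + 4283) + V) = 1/((-4460 + 4283) - 592) = 1/(-177 - 592) = 1/(-769) = -1/769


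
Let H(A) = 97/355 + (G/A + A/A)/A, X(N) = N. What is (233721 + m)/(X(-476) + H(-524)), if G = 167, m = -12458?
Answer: -21567495868240/46371345343 ≈ -465.10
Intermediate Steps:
H(A) = 97/355 + (1 + 167/A)/A (H(A) = 97/355 + (167/A + A/A)/A = 97*(1/355) + (167/A + 1)/A = 97/355 + (1 + 167/A)/A)
(233721 + m)/(X(-476) + H(-524)) = (233721 - 12458)/(-476 + (97/355 + 1/(-524) + 167/(-524)²)) = 221263/(-476 + (97/355 - 1/524 + 167*(1/274576))) = 221263/(-476 + (97/355 - 1/524 + 167/274576)) = 221263/(-476 + 26507137/97474480) = 221263/(-46371345343/97474480) = 221263*(-97474480/46371345343) = -21567495868240/46371345343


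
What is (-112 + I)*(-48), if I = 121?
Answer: -432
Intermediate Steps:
(-112 + I)*(-48) = (-112 + 121)*(-48) = 9*(-48) = -432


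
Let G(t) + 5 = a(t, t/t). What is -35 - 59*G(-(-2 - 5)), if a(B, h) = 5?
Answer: -35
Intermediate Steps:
G(t) = 0 (G(t) = -5 + 5 = 0)
-35 - 59*G(-(-2 - 5)) = -35 - 59*0 = -35 + 0 = -35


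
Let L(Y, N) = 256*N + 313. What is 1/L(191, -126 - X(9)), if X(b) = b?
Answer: -1/34247 ≈ -2.9200e-5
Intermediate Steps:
L(Y, N) = 313 + 256*N
1/L(191, -126 - X(9)) = 1/(313 + 256*(-126 - 1*9)) = 1/(313 + 256*(-126 - 9)) = 1/(313 + 256*(-135)) = 1/(313 - 34560) = 1/(-34247) = -1/34247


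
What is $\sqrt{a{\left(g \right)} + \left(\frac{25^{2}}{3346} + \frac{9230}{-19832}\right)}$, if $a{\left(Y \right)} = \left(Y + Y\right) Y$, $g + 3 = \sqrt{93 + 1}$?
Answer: $\frac{\sqrt{14154168367293521 - 825631345569072 \sqrt{94}}}{8294734} \approx 9.4539$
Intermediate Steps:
$g = -3 + \sqrt{94}$ ($g = -3 + \sqrt{93 + 1} = -3 + \sqrt{94} \approx 6.6954$)
$a{\left(Y \right)} = 2 Y^{2}$ ($a{\left(Y \right)} = 2 Y Y = 2 Y^{2}$)
$\sqrt{a{\left(g \right)} + \left(\frac{25^{2}}{3346} + \frac{9230}{-19832}\right)} = \sqrt{2 \left(-3 + \sqrt{94}\right)^{2} + \left(\frac{25^{2}}{3346} + \frac{9230}{-19832}\right)} = \sqrt{2 \left(-3 + \sqrt{94}\right)^{2} + \left(625 \cdot \frac{1}{3346} + 9230 \left(- \frac{1}{19832}\right)\right)} = \sqrt{2 \left(-3 + \sqrt{94}\right)^{2} + \left(\frac{625}{3346} - \frac{4615}{9916}\right)} = \sqrt{2 \left(-3 + \sqrt{94}\right)^{2} - \frac{4622145}{16589468}} = \sqrt{- \frac{4622145}{16589468} + 2 \left(-3 + \sqrt{94}\right)^{2}}$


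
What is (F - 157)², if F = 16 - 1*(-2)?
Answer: 19321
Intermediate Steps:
F = 18 (F = 16 + 2 = 18)
(F - 157)² = (18 - 157)² = (-139)² = 19321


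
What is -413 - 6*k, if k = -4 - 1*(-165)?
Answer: -1379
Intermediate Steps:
k = 161 (k = -4 + 165 = 161)
-413 - 6*k = -413 - 6*161 = -413 - 966 = -1379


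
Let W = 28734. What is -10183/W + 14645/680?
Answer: 41388499/1953912 ≈ 21.182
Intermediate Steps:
-10183/W + 14645/680 = -10183/28734 + 14645/680 = -10183*1/28734 + 14645*(1/680) = -10183/28734 + 2929/136 = 41388499/1953912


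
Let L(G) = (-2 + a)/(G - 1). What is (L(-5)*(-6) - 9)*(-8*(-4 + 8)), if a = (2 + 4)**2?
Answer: -800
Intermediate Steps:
a = 36 (a = 6**2 = 36)
L(G) = 34/(-1 + G) (L(G) = (-2 + 36)/(G - 1) = 34/(-1 + G))
(L(-5)*(-6) - 9)*(-8*(-4 + 8)) = ((34/(-1 - 5))*(-6) - 9)*(-8*(-4 + 8)) = ((34/(-6))*(-6) - 9)*(-8*4) = ((34*(-1/6))*(-6) - 9)*(-32) = (-17/3*(-6) - 9)*(-32) = (34 - 9)*(-32) = 25*(-32) = -800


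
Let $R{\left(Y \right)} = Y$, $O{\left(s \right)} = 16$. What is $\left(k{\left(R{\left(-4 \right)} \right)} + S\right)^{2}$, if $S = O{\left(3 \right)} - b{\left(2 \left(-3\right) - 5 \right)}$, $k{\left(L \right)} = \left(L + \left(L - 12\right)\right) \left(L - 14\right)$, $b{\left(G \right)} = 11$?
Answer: $133225$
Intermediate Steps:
$k{\left(L \right)} = \left(-14 + L\right) \left(-12 + 2 L\right)$ ($k{\left(L \right)} = \left(L + \left(-12 + L\right)\right) \left(-14 + L\right) = \left(-12 + 2 L\right) \left(-14 + L\right) = \left(-14 + L\right) \left(-12 + 2 L\right)$)
$S = 5$ ($S = 16 - 11 = 5$)
$\left(k{\left(R{\left(-4 \right)} \right)} + S\right)^{2} = \left(\left(168 - -160 + 2 \left(-4\right)^{2}\right) + 5\right)^{2} = \left(\left(168 + 160 + 2 \cdot 16\right) + 5\right)^{2} = \left(\left(168 + 160 + 32\right) + 5\right)^{2} = \left(360 + 5\right)^{2} = 365^{2} = 133225$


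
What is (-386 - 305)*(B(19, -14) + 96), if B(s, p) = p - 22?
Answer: -41460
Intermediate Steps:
B(s, p) = -22 + p
(-386 - 305)*(B(19, -14) + 96) = (-386 - 305)*((-22 - 14) + 96) = -691*(-36 + 96) = -691*60 = -41460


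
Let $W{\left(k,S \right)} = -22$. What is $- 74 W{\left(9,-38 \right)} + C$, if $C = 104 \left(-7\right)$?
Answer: $900$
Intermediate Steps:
$C = -728$
$- 74 W{\left(9,-38 \right)} + C = \left(-74\right) \left(-22\right) - 728 = 1628 - 728 = 900$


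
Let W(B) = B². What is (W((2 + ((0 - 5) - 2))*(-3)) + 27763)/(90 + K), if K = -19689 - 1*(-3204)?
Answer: -27988/16395 ≈ -1.7071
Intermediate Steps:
K = -16485 (K = -19689 + 3204 = -16485)
(W((2 + ((0 - 5) - 2))*(-3)) + 27763)/(90 + K) = (((2 + ((0 - 5) - 2))*(-3))² + 27763)/(90 - 16485) = (((2 + (-5 - 2))*(-3))² + 27763)/(-16395) = (((2 - 7)*(-3))² + 27763)*(-1/16395) = ((-5*(-3))² + 27763)*(-1/16395) = (15² + 27763)*(-1/16395) = (225 + 27763)*(-1/16395) = 27988*(-1/16395) = -27988/16395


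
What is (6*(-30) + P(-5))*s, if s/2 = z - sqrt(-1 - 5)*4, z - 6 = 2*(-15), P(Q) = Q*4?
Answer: 9600 + 1600*I*sqrt(6) ≈ 9600.0 + 3919.2*I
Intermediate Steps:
P(Q) = 4*Q
z = -24 (z = 6 + 2*(-15) = 6 - 30 = -24)
s = -48 - 8*I*sqrt(6) (s = 2*(-24 - sqrt(-1 - 5)*4) = 2*(-24 - sqrt(-6)*4) = 2*(-24 - I*sqrt(6)*4) = 2*(-24 - 4*I*sqrt(6)) = -48 - 8*I*sqrt(6) ≈ -48.0 - 19.596*I)
(6*(-30) + P(-5))*s = (6*(-30) + 4*(-5))*(-48 - 8*I*sqrt(6)) = (-180 - 20)*(-48 - 8*I*sqrt(6)) = -200*(-48 - 8*I*sqrt(6)) = 9600 + 1600*I*sqrt(6)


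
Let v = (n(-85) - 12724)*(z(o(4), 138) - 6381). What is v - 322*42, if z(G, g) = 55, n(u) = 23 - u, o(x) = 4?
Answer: 79795292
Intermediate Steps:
v = 79808816 (v = ((23 - 1*(-85)) - 12724)*(55 - 6381) = ((23 + 85) - 12724)*(-6326) = (108 - 12724)*(-6326) = -12616*(-6326) = 79808816)
v - 322*42 = 79808816 - 322*42 = 79808816 - 1*13524 = 79808816 - 13524 = 79795292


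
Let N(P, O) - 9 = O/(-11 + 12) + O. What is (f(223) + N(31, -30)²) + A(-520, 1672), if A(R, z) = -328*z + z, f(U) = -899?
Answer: -545042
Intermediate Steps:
N(P, O) = 9 + 2*O (N(P, O) = 9 + (O/(-11 + 12) + O) = 9 + (O/1 + O) = 9 + (1*O + O) = 9 + (O + O) = 9 + 2*O)
A(R, z) = -327*z
(f(223) + N(31, -30)²) + A(-520, 1672) = (-899 + (9 + 2*(-30))²) - 327*1672 = (-899 + (9 - 60)²) - 546744 = (-899 + (-51)²) - 546744 = (-899 + 2601) - 546744 = 1702 - 546744 = -545042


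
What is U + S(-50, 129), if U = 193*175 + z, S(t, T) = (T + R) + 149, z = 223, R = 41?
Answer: 34317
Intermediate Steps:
S(t, T) = 190 + T (S(t, T) = (T + 41) + 149 = (41 + T) + 149 = 190 + T)
U = 33998 (U = 193*175 + 223 = 33775 + 223 = 33998)
U + S(-50, 129) = 33998 + (190 + 129) = 33998 + 319 = 34317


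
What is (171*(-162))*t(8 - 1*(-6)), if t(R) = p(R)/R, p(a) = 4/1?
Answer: -55404/7 ≈ -7914.9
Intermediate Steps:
p(a) = 4 (p(a) = 4*1 = 4)
t(R) = 4/R
(171*(-162))*t(8 - 1*(-6)) = (171*(-162))*(4/(8 - 1*(-6))) = -110808/(8 + 6) = -110808/14 = -27702*2/7 = -55404/7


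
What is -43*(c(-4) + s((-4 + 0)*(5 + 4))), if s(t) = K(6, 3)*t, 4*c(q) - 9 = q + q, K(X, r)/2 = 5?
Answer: 61877/4 ≈ 15469.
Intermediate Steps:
K(X, r) = 10 (K(X, r) = 2*5 = 10)
c(q) = 9/4 + q/2 (c(q) = 9/4 + (q + q)/4 = 9/4 + (2*q)/4 = 9/4 + q/2)
s(t) = 10*t
-43*(c(-4) + s((-4 + 0)*(5 + 4))) = -43*((9/4 + (1/2)*(-4)) + 10*((-4 + 0)*(5 + 4))) = -43*((9/4 - 2) + 10*(-4*9)) = -43*(1/4 + 10*(-36)) = -43*(1/4 - 360) = -43*(-1439/4) = 61877/4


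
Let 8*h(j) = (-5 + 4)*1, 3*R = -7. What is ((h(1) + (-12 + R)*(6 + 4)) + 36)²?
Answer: 6651241/576 ≈ 11547.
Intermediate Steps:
R = -7/3 (R = (⅓)*(-7) = -7/3 ≈ -2.3333)
h(j) = -⅛ (h(j) = ((-5 + 4)*1)/8 = (-1*1)/8 = (⅛)*(-1) = -⅛)
((h(1) + (-12 + R)*(6 + 4)) + 36)² = ((-⅛ + (-12 - 7/3)*(6 + 4)) + 36)² = ((-⅛ - 43/3*10) + 36)² = ((-⅛ - 430/3) + 36)² = (-3443/24 + 36)² = (-2579/24)² = 6651241/576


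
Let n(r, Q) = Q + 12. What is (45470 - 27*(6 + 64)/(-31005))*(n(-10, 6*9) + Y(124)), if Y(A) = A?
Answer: 5952485680/689 ≈ 8.6393e+6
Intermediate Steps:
n(r, Q) = 12 + Q
(45470 - 27*(6 + 64)/(-31005))*(n(-10, 6*9) + Y(124)) = (45470 - 27*(6 + 64)/(-31005))*((12 + 6*9) + 124) = (45470 - 27*70*(-1/31005))*((12 + 54) + 124) = (45470 - 1890*(-1/31005))*(66 + 124) = (45470 + 42/689)*190 = (31328872/689)*190 = 5952485680/689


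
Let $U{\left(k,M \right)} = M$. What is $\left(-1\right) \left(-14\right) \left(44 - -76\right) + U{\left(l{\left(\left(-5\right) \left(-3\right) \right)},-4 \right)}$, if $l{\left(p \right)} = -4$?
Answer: $1676$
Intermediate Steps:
$\left(-1\right) \left(-14\right) \left(44 - -76\right) + U{\left(l{\left(\left(-5\right) \left(-3\right) \right)},-4 \right)} = \left(-1\right) \left(-14\right) \left(44 - -76\right) - 4 = 14 \left(44 + 76\right) - 4 = 14 \cdot 120 - 4 = 1680 - 4 = 1676$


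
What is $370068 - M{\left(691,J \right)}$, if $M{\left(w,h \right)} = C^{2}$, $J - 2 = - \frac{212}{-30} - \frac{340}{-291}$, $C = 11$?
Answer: $369947$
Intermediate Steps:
$J = \frac{4964}{485}$ ($J = 2 - \left(- \frac{340}{291} - \frac{106}{15}\right) = 2 - - \frac{3994}{485} = 2 + \left(\frac{106}{15} + \frac{340}{291}\right) = 2 + \frac{3994}{485} = \frac{4964}{485} \approx 10.235$)
$M{\left(w,h \right)} = 121$ ($M{\left(w,h \right)} = 11^{2} = 121$)
$370068 - M{\left(691,J \right)} = 370068 - 121 = 369947$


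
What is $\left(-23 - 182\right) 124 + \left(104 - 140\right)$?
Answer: $-25456$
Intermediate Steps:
$\left(-23 - 182\right) 124 + \left(104 - 140\right) = \left(-205\right) 124 - 36 = -25420 - 36 = -25456$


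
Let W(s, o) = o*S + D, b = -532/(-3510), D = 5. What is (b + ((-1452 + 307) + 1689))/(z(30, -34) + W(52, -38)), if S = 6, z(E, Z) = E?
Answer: -954986/338715 ≈ -2.8194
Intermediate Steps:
b = 266/1755 (b = -532*(-1/3510) = 266/1755 ≈ 0.15157)
W(s, o) = 5 + 6*o (W(s, o) = o*6 + 5 = 6*o + 5 = 5 + 6*o)
(b + ((-1452 + 307) + 1689))/(z(30, -34) + W(52, -38)) = (266/1755 + ((-1452 + 307) + 1689))/(30 + (5 + 6*(-38))) = (266/1755 + (-1145 + 1689))/(30 + (5 - 228)) = (266/1755 + 544)/(30 - 223) = (954986/1755)/(-193) = (954986/1755)*(-1/193) = -954986/338715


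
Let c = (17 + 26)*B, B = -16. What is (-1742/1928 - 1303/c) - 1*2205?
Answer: -365442429/165808 ≈ -2204.0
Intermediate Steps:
c = -688 (c = (17 + 26)*(-16) = 43*(-16) = -688)
(-1742/1928 - 1303/c) - 1*2205 = (-1742/1928 - 1303/(-688)) - 1*2205 = (-1742*1/1928 - 1303*(-1/688)) - 2205 = (-871/964 + 1303/688) - 2205 = 164211/165808 - 2205 = -365442429/165808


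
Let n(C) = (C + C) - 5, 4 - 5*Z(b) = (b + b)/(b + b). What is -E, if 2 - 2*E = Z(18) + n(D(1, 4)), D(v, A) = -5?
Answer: -41/5 ≈ -8.2000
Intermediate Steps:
Z(b) = ⅗ (Z(b) = ⅘ - (b + b)/(5*(b + b)) = ⅘ - 2*b/(5*(2*b)) = ⅘ - 2*b*1/(2*b)/5 = ⅘ - ⅕*1 = ⅘ - ⅕ = ⅗)
n(C) = -5 + 2*C (n(C) = 2*C - 5 = -5 + 2*C)
E = 41/5 (E = 1 - (⅗ + (-5 + 2*(-5)))/2 = 1 - (⅗ + (-5 - 10))/2 = 1 - (⅗ - 15)/2 = 1 - ½*(-72/5) = 1 + 36/5 = 41/5 ≈ 8.2000)
-E = -1*41/5 = -41/5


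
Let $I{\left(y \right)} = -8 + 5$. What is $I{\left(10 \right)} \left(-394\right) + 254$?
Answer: $1436$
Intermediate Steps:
$I{\left(y \right)} = -3$
$I{\left(10 \right)} \left(-394\right) + 254 = \left(-3\right) \left(-394\right) + 254 = 1182 + 254 = 1436$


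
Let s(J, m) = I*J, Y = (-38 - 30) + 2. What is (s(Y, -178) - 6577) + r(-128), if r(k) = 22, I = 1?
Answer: -6621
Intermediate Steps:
Y = -66 (Y = -68 + 2 = -66)
s(J, m) = J (s(J, m) = 1*J = J)
(s(Y, -178) - 6577) + r(-128) = (-66 - 6577) + 22 = -6643 + 22 = -6621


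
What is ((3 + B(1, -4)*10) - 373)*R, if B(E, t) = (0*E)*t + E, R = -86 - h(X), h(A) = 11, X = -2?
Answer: 34920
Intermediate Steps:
R = -97 (R = -86 - 1*11 = -86 - 11 = -97)
B(E, t) = E (B(E, t) = 0*t + E = 0 + E = E)
((3 + B(1, -4)*10) - 373)*R = ((3 + 1*10) - 373)*(-97) = ((3 + 10) - 373)*(-97) = (13 - 373)*(-97) = -360*(-97) = 34920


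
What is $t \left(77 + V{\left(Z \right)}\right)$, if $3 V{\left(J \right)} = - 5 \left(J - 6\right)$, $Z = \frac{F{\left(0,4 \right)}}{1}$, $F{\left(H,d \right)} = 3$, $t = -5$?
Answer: $-410$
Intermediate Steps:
$Z = 3$ ($Z = \frac{3}{1} = 3 \cdot 1 = 3$)
$V{\left(J \right)} = 10 - \frac{5 J}{3}$ ($V{\left(J \right)} = \frac{\left(-5\right) \left(J - 6\right)}{3} = \frac{\left(-5\right) \left(-6 + J\right)}{3} = \frac{30 - 5 J}{3} = 10 - \frac{5 J}{3}$)
$t \left(77 + V{\left(Z \right)}\right) = - 5 \left(77 + \left(10 - 5\right)\right) = - 5 \left(77 + 5\right) = \left(-5\right) 82 = -410$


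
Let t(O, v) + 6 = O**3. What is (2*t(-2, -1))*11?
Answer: -308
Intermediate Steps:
t(O, v) = -6 + O**3
(2*t(-2, -1))*11 = (2*(-6 + (-2)**3))*11 = (2*(-6 - 8))*11 = (2*(-14))*11 = -28*11 = -308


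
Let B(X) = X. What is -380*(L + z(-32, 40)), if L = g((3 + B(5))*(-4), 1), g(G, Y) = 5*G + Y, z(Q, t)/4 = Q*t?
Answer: 2006020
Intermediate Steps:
z(Q, t) = 4*Q*t (z(Q, t) = 4*(Q*t) = 4*Q*t)
g(G, Y) = Y + 5*G
L = -159 (L = 1 + 5*((3 + 5)*(-4)) = 1 + 5*(8*(-4)) = 1 + 5*(-32) = 1 - 160 = -159)
-380*(L + z(-32, 40)) = -380*(-159 + 4*(-32)*40) = -380*(-159 - 5120) = -380*(-5279) = 2006020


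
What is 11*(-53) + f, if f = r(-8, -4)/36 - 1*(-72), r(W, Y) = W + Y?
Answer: -1534/3 ≈ -511.33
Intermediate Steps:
f = 215/3 (f = (-8 - 4)/36 - 1*(-72) = -12*1/36 + 72 = -1/3 + 72 = 215/3 ≈ 71.667)
11*(-53) + f = 11*(-53) + 215/3 = -583 + 215/3 = -1534/3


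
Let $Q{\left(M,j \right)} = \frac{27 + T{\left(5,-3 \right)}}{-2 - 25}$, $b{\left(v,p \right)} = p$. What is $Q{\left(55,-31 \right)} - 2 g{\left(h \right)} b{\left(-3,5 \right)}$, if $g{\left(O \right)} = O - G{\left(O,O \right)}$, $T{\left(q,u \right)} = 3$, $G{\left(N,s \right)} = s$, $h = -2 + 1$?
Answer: $- \frac{10}{9} \approx -1.1111$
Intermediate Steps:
$h = -1$
$Q{\left(M,j \right)} = - \frac{10}{9}$ ($Q{\left(M,j \right)} = \frac{27 + 3}{-2 - 25} = \frac{30}{-27} = 30 \left(- \frac{1}{27}\right) = - \frac{10}{9}$)
$g{\left(O \right)} = 0$ ($g{\left(O \right)} = O - O = 0$)
$Q{\left(55,-31 \right)} - 2 g{\left(h \right)} b{\left(-3,5 \right)} = - \frac{10}{9} - 2 \cdot 0 \cdot 5 = - \frac{10}{9} - 0 \cdot 5 = - \frac{10}{9} - 0 = - \frac{10}{9} + 0 = - \frac{10}{9}$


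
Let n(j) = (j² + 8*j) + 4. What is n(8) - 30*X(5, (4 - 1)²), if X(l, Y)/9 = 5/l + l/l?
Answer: -408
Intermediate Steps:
n(j) = 4 + j² + 8*j
X(l, Y) = 9 + 45/l (X(l, Y) = 9*(5/l + l/l) = 9*(5/l + 1) = 9*(1 + 5/l) = 9 + 45/l)
n(8) - 30*X(5, (4 - 1)²) = (4 + 8² + 8*8) - 30*(9 + 45/5) = (4 + 64 + 64) - 30*(9 + 45*(⅕)) = 132 - 30*(9 + 9) = 132 - 30*18 = 132 - 540 = -408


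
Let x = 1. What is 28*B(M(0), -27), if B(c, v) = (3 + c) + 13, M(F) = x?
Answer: 476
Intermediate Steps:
M(F) = 1
B(c, v) = 16 + c
28*B(M(0), -27) = 28*(16 + 1) = 28*17 = 476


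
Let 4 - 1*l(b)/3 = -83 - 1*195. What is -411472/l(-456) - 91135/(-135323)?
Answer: -27802262623/57241629 ≈ -485.70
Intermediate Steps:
l(b) = 846 (l(b) = 12 - 3*(-83 - 1*195) = 12 - 3*(-83 - 195) = 12 - 3*(-278) = 12 + 834 = 846)
-411472/l(-456) - 91135/(-135323) = -411472/846 - 91135/(-135323) = -411472*1/846 - 91135*(-1/135323) = -205736/423 + 91135/135323 = -27802262623/57241629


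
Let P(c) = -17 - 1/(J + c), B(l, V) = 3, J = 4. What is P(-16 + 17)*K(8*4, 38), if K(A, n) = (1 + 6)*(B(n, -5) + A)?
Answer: -4214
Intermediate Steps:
K(A, n) = 21 + 7*A (K(A, n) = (1 + 6)*(3 + A) = 7*(3 + A) = 21 + 7*A)
P(c) = -17 - 1/(4 + c)
P(-16 + 17)*K(8*4, 38) = ((-69 - 17*(-16 + 17))/(4 + (-16 + 17)))*(21 + 7*(8*4)) = ((-69 - 17*1)/(4 + 1))*(21 + 7*32) = ((-69 - 17)/5)*(21 + 224) = ((1/5)*(-86))*245 = -86/5*245 = -4214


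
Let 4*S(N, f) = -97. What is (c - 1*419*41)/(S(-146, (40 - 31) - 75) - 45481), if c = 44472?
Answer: -15596/26003 ≈ -0.59978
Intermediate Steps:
S(N, f) = -97/4 (S(N, f) = (¼)*(-97) = -97/4)
(c - 1*419*41)/(S(-146, (40 - 31) - 75) - 45481) = (44472 - 1*419*41)/(-97/4 - 45481) = (44472 - 419*41)/(-182021/4) = (44472 - 17179)*(-4/182021) = 27293*(-4/182021) = -15596/26003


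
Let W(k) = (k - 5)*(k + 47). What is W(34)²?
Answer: 5517801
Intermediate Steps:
W(k) = (-5 + k)*(47 + k)
W(34)² = (-235 + 34² + 42*34)² = (-235 + 1156 + 1428)² = 2349² = 5517801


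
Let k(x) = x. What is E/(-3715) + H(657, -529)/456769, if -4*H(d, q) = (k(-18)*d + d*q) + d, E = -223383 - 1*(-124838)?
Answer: 18138185665/678758734 ≈ 26.723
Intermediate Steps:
E = -98545 (E = -223383 + 124838 = -98545)
H(d, q) = 17*d/4 - d*q/4 (H(d, q) = -((-18*d + d*q) + d)/4 = -(-17*d + d*q)/4 = 17*d/4 - d*q/4)
E/(-3715) + H(657, -529)/456769 = -98545/(-3715) + ((¼)*657*(17 - 1*(-529)))/456769 = -98545*(-1/3715) + ((¼)*657*(17 + 529))*(1/456769) = 19709/743 + ((¼)*657*546)*(1/456769) = 19709/743 + (179361/2)*(1/456769) = 19709/743 + 179361/913538 = 18138185665/678758734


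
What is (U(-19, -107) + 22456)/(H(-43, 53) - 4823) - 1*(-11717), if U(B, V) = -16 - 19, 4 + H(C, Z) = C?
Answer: 57039369/4870 ≈ 11712.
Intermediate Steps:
H(C, Z) = -4 + C
U(B, V) = -35
(U(-19, -107) + 22456)/(H(-43, 53) - 4823) - 1*(-11717) = (-35 + 22456)/((-4 - 43) - 4823) - 1*(-11717) = 22421/(-47 - 4823) + 11717 = 22421/(-4870) + 11717 = 22421*(-1/4870) + 11717 = -22421/4870 + 11717 = 57039369/4870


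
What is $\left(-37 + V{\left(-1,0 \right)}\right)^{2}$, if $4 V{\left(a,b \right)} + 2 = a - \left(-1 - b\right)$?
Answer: $\frac{5625}{4} \approx 1406.3$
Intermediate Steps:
$V{\left(a,b \right)} = - \frac{1}{4} + \frac{a}{4} + \frac{b}{4}$ ($V{\left(a,b \right)} = - \frac{1}{2} + \frac{a - \left(-1 - b\right)}{4} = - \frac{1}{2} + \frac{a + \left(1 + b\right)}{4} = - \frac{1}{2} + \frac{1 + a + b}{4} = - \frac{1}{2} + \left(\frac{1}{4} + \frac{a}{4} + \frac{b}{4}\right) = - \frac{1}{4} + \frac{a}{4} + \frac{b}{4}$)
$\left(-37 + V{\left(-1,0 \right)}\right)^{2} = \left(-37 + \left(- \frac{1}{4} + \frac{1}{4} \left(-1\right) + \frac{1}{4} \cdot 0\right)\right)^{2} = \left(-37 - \frac{1}{2}\right)^{2} = \left(- \frac{75}{2}\right)^{2} = \frac{5625}{4}$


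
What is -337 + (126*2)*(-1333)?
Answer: -336253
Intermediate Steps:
-337 + (126*2)*(-1333) = -337 + 252*(-1333) = -337 - 335916 = -336253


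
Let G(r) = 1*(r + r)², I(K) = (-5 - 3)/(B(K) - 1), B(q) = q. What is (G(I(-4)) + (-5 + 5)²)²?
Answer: 65536/625 ≈ 104.86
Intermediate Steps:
I(K) = -8/(-1 + K) (I(K) = (-5 - 3)/(K - 1) = -8/(-1 + K))
G(r) = 4*r² (G(r) = 1*(2*r)² = 1*(4*r²) = 4*r²)
(G(I(-4)) + (-5 + 5)²)² = (4*(-8/(-1 - 4))² + (-5 + 5)²)² = (4*(-8/(-5))² + 0²)² = (4*(-8*(-⅕))² + 0)² = (4*(8/5)² + 0)² = (4*(64/25) + 0)² = (256/25 + 0)² = (256/25)² = 65536/625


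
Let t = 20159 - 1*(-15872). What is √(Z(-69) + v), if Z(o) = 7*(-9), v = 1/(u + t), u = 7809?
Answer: I*√1891914515/5480 ≈ 7.9373*I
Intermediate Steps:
t = 36031 (t = 20159 + 15872 = 36031)
v = 1/43840 (v = 1/(7809 + 36031) = 1/43840 ≈ 2.2810e-5)
Z(o) = -63
√(Z(-69) + v) = √(-63 + 1/43840) = √(-2761919/43840) = I*√1891914515/5480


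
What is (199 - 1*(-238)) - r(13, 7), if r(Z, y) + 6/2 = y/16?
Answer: 7033/16 ≈ 439.56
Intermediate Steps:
r(Z, y) = -3 + y/16
(199 - 1*(-238)) - r(13, 7) = (199 - 1*(-238)) - (-3 + (1/16)*7) = (199 + 238) - (-3 + 7/16) = 437 - 1*(-41/16) = 437 + 41/16 = 7033/16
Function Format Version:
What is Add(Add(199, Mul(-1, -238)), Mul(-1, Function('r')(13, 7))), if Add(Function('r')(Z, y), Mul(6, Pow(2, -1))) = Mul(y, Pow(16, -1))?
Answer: Rational(7033, 16) ≈ 439.56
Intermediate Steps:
Function('r')(Z, y) = Add(-3, Mul(Rational(1, 16), y)) (Function('r')(Z, y) = Add(-3, Mul(y, Pow(16, -1))) = Add(-3, Mul(y, Rational(1, 16))) = Add(-3, Mul(Rational(1, 16), y)))
Add(Add(199, Mul(-1, -238)), Mul(-1, Function('r')(13, 7))) = Add(Add(199, Mul(-1, -238)), Mul(-1, Add(-3, Mul(Rational(1, 16), 7)))) = Add(Add(199, 238), Mul(-1, Add(-3, Rational(7, 16)))) = Add(437, Mul(-1, Rational(-41, 16))) = Add(437, Rational(41, 16)) = Rational(7033, 16)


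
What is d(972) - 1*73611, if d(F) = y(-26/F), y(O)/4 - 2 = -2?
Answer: -73611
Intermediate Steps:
y(O) = 0 (y(O) = 8 + 4*(-2) = 8 - 8 = 0)
d(F) = 0
d(972) - 1*73611 = 0 - 1*73611 = 0 - 73611 = -73611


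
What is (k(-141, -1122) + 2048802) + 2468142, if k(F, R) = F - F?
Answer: 4516944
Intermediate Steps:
k(F, R) = 0
(k(-141, -1122) + 2048802) + 2468142 = (0 + 2048802) + 2468142 = 2048802 + 2468142 = 4516944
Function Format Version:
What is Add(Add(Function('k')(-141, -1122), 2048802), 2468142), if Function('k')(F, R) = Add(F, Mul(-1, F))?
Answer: 4516944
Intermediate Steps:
Function('k')(F, R) = 0
Add(Add(Function('k')(-141, -1122), 2048802), 2468142) = Add(Add(0, 2048802), 2468142) = Add(2048802, 2468142) = 4516944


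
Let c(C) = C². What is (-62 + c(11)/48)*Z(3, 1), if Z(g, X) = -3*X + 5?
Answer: -2855/24 ≈ -118.96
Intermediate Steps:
Z(g, X) = 5 - 3*X
(-62 + c(11)/48)*Z(3, 1) = (-62 + 11²/48)*(5 - 3*1) = (-62 + 121*(1/48))*(5 - 3) = (-62 + 121/48)*2 = -2855/48*2 = -2855/24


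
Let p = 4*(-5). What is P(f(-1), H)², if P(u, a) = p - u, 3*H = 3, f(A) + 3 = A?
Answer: 256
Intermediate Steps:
f(A) = -3 + A
H = 1 (H = (⅓)*3 = 1)
p = -20
P(u, a) = -20 - u
P(f(-1), H)² = (-20 - (-3 - 1))² = (-20 - 1*(-4))² = (-20 + 4)² = (-16)² = 256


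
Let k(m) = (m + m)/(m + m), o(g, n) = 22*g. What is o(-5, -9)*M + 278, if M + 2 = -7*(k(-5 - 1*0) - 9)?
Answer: -5662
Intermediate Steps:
k(m) = 1 (k(m) = (2*m)/((2*m)) = (2*m)*(1/(2*m)) = 1)
M = 54 (M = -2 - 7*(1 - 9) = -2 - 7*(-8) = -2 + 56 = 54)
o(-5, -9)*M + 278 = (22*(-5))*54 + 278 = -110*54 + 278 = -5940 + 278 = -5662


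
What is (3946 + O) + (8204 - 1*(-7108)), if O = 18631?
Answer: 37889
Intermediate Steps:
(3946 + O) + (8204 - 1*(-7108)) = (3946 + 18631) + (8204 - 1*(-7108)) = 22577 + (8204 + 7108) = 22577 + 15312 = 37889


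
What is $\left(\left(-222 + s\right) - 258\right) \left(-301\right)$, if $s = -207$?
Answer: $206787$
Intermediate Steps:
$\left(\left(-222 + s\right) - 258\right) \left(-301\right) = \left(\left(-222 - 207\right) - 258\right) \left(-301\right) = \left(-429 - 258\right) \left(-301\right) = \left(-687\right) \left(-301\right) = 206787$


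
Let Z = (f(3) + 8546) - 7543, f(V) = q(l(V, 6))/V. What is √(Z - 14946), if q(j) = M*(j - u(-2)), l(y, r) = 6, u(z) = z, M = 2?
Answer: I*√125439/3 ≈ 118.06*I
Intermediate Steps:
q(j) = 4 + 2*j (q(j) = 2*(j - 1*(-2)) = 2*(j + 2) = 2*(2 + j) = 4 + 2*j)
f(V) = 16/V (f(V) = (4 + 2*6)/V = (4 + 12)/V = 16/V)
Z = 3025/3 (Z = (16/3 + 8546) - 7543 = 25654/3 - 7543 = 3025/3 ≈ 1008.3)
√(Z - 14946) = √(3025/3 - 14946) = √(-41813/3) = I*√125439/3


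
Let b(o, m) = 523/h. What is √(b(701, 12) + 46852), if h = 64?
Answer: √2999051/8 ≈ 216.47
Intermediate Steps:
b(o, m) = 523/64
√(b(701, 12) + 46852) = √(523/64 + 46852) = √(2999051/64) = √2999051/8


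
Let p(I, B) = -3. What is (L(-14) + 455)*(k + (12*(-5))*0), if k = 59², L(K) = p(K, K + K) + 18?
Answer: 1636070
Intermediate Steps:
L(K) = 15 (L(K) = -3 + 18 = 15)
k = 3481
(L(-14) + 455)*(k + (12*(-5))*0) = (15 + 455)*(3481 + (12*(-5))*0) = 470*(3481 - 60*0) = 470*(3481 + 0) = 470*3481 = 1636070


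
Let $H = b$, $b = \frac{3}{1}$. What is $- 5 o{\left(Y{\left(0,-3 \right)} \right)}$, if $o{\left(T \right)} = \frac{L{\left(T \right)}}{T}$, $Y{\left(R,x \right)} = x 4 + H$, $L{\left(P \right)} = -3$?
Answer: $- \frac{5}{3} \approx -1.6667$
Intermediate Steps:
$b = 3$ ($b = 3 \cdot 1 = 3$)
$H = 3$
$Y{\left(R,x \right)} = 3 + 4 x$ ($Y{\left(R,x \right)} = x 4 + 3 = 4 x + 3 = 3 + 4 x$)
$o{\left(T \right)} = - \frac{3}{T}$
$- 5 o{\left(Y{\left(0,-3 \right)} \right)} = - 5 \left(- \frac{3}{3 + 4 \left(-3\right)}\right) = - 5 \left(- \frac{3}{3 - 12}\right) = - 5 \left(- \frac{3}{-9}\right) = - 5 \left(\left(-3\right) \left(- \frac{1}{9}\right)\right) = \left(-5\right) \frac{1}{3} = - \frac{5}{3}$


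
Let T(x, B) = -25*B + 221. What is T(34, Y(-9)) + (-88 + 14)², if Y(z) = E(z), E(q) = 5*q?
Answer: 6822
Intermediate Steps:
Y(z) = 5*z
T(x, B) = 221 - 25*B
T(34, Y(-9)) + (-88 + 14)² = (221 - 125*(-9)) + (-88 + 14)² = (221 - 25*(-45)) + (-74)² = (221 + 1125) + 5476 = 1346 + 5476 = 6822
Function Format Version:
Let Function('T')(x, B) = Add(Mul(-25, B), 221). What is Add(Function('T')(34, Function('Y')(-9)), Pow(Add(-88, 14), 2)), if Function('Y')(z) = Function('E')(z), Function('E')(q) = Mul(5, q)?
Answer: 6822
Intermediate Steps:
Function('Y')(z) = Mul(5, z)
Function('T')(x, B) = Add(221, Mul(-25, B))
Add(Function('T')(34, Function('Y')(-9)), Pow(Add(-88, 14), 2)) = Add(Add(221, Mul(-25, Mul(5, -9))), Pow(Add(-88, 14), 2)) = Add(Add(221, Mul(-25, -45)), Pow(-74, 2)) = Add(Add(221, 1125), 5476) = Add(1346, 5476) = 6822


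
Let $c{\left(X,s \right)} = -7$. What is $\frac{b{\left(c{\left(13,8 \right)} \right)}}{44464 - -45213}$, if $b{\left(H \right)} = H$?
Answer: $- \frac{1}{12811} \approx -7.8058 \cdot 10^{-5}$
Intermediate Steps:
$\frac{b{\left(c{\left(13,8 \right)} \right)}}{44464 - -45213} = - \frac{7}{44464 - -45213} = - \frac{7}{44464 + 45213} = - \frac{7}{89677} = \left(-7\right) \frac{1}{89677} = - \frac{1}{12811}$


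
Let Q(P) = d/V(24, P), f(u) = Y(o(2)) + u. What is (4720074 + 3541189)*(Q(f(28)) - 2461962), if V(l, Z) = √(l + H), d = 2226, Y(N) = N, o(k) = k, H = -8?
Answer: -40668636370293/2 ≈ -2.0334e+13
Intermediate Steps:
f(u) = 2 + u
V(l, Z) = √(-8 + l) (V(l, Z) = √(l - 8) = √(-8 + l))
Q(P) = 1113/2 (Q(P) = 2226/(√(-8 + 24)) = 2226/(√16) = 2226/4 = 2226*(¼) = 1113/2)
(4720074 + 3541189)*(Q(f(28)) - 2461962) = (4720074 + 3541189)*(1113/2 - 2461962) = 8261263*(-4922811/2) = -40668636370293/2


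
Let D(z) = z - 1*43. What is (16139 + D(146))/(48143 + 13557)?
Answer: 8121/30850 ≈ 0.26324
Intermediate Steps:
D(z) = -43 + z (D(z) = z - 43 = -43 + z)
(16139 + D(146))/(48143 + 13557) = (16139 + (-43 + 146))/(48143 + 13557) = (16139 + 103)/61700 = 16242*(1/61700) = 8121/30850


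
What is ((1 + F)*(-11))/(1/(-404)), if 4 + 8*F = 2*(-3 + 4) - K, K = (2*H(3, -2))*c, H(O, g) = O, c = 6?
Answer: -16665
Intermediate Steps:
K = 36 (K = (2*3)*6 = 6*6 = 36)
F = -19/4 (F = -½ + (2*(-3 + 4) - 1*36)/8 = -½ + (2*1 - 36)/8 = -½ + (2 - 36)/8 = -½ + (⅛)*(-34) = -½ - 17/4 = -19/4 ≈ -4.7500)
((1 + F)*(-11))/(1/(-404)) = ((1 - 19/4)*(-11))/(1/(-404)) = (-15/4*(-11))/(-1/404) = (165/4)*(-404) = -16665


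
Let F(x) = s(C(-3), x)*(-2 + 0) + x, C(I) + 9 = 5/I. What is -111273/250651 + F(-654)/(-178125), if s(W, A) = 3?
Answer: -1310338231/2976480625 ≈ -0.44023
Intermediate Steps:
C(I) = -9 + 5/I
F(x) = -6 + x (F(x) = 3*(-2 + 0) + x = 3*(-2) + x = -6 + x)
-111273/250651 + F(-654)/(-178125) = -111273/250651 + (-6 - 654)/(-178125) = -111273*1/250651 - 660*(-1/178125) = -111273/250651 + 44/11875 = -1310338231/2976480625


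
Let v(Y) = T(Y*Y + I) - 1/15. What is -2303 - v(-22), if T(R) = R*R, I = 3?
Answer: -3592079/15 ≈ -2.3947e+5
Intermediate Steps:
T(R) = R²
v(Y) = -1/15 + (3 + Y²)² (v(Y) = (Y*Y + 3)² - 1/15 = (Y² + 3)² - 1*1/15 = (3 + Y²)² - 1/15 = -1/15 + (3 + Y²)²)
-2303 - v(-22) = -2303 - (-1/15 + (3 + (-22)²)²) = -2303 - (-1/15 + (3 + 484)²) = -2303 - (-1/15 + 487²) = -2303 - (-1/15 + 237169) = -2303 - 1*3557534/15 = -2303 - 3557534/15 = -3592079/15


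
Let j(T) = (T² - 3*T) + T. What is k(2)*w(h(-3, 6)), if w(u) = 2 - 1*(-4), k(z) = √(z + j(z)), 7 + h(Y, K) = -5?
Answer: 6*√2 ≈ 8.4853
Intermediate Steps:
j(T) = T² - 2*T
h(Y, K) = -12 (h(Y, K) = -7 - 5 = -12)
k(z) = √(z + z*(-2 + z))
w(u) = 6 (w(u) = 2 + 4 = 6)
k(2)*w(h(-3, 6)) = √(2*(-1 + 2))*6 = √(2*1)*6 = √2*6 = 6*√2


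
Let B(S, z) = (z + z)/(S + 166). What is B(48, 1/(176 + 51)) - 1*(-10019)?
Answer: 243351492/24289 ≈ 10019.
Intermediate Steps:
B(S, z) = 2*z/(166 + S) (B(S, z) = (2*z)/(166 + S) = 2*z/(166 + S))
B(48, 1/(176 + 51)) - 1*(-10019) = 2/((176 + 51)*(166 + 48)) - 1*(-10019) = 2/(227*214) + 10019 = 2*(1/227)*(1/214) + 10019 = 1/24289 + 10019 = 243351492/24289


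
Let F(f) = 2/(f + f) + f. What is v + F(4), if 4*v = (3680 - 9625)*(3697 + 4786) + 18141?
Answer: -50413277/4 ≈ -1.2603e+7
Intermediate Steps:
F(f) = f + 1/f (F(f) = 2/((2*f)) + f = 2*(1/(2*f)) + f = 1/f + f = f + 1/f)
v = -25206647/2 (v = ((3680 - 9625)*(3697 + 4786) + 18141)/4 = (-5945*8483 + 18141)/4 = (-50431435 + 18141)/4 = (¼)*(-50413294) = -25206647/2 ≈ -1.2603e+7)
v + F(4) = -25206647/2 + (4 + 1/4) = -25206647/2 + (4 + ¼) = -25206647/2 + 17/4 = -50413277/4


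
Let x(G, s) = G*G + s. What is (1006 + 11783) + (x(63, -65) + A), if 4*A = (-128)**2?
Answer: 20789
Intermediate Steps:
A = 4096 (A = (1/4)*(-128)**2 = (1/4)*16384 = 4096)
x(G, s) = s + G**2 (x(G, s) = G**2 + s = s + G**2)
(1006 + 11783) + (x(63, -65) + A) = (1006 + 11783) + ((-65 + 63**2) + 4096) = 12789 + ((-65 + 3969) + 4096) = 12789 + (3904 + 4096) = 12789 + 8000 = 20789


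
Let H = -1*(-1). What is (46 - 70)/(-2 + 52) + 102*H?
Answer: 2538/25 ≈ 101.52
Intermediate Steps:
H = 1
(46 - 70)/(-2 + 52) + 102*H = (46 - 70)/(-2 + 52) + 102*1 = -24/50 + 102 = -24*1/50 + 102 = -12/25 + 102 = 2538/25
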